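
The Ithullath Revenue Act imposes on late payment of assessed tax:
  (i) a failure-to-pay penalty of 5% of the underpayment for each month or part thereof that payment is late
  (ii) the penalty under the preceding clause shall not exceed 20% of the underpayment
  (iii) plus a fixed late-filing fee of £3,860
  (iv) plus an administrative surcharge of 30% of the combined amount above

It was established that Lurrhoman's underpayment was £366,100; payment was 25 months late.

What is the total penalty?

£100,204

Accrued rate: 5% × 25 = 125%, capped at 20% → 20%
Failure-to-pay penalty: 20% of £366,100 = £73,220
Penalty before surcharge: £73,220 + £3,860 = £77,080
Administrative surcharge: 30% of £77,080 = £23,124
Total penalty: £77,080 + £23,124 = £100,204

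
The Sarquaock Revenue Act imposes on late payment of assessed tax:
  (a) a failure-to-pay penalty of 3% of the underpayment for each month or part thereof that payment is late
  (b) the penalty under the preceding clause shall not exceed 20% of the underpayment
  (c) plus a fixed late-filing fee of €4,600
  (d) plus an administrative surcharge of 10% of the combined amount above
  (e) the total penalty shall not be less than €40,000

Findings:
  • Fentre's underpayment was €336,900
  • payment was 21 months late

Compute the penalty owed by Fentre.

Accrued rate: 3% × 21 = 63%, capped at 20% → 20%
Failure-to-pay penalty: 20% of €336,900 = €67,380
Penalty before surcharge: €67,380 + €4,600 = €71,980
Administrative surcharge: 10% of €71,980 = €7,198
Total penalty: €71,980 + €7,198 = €79,178
Minimum €40,000: €79,178 meets the minimum, no increase.

€79,178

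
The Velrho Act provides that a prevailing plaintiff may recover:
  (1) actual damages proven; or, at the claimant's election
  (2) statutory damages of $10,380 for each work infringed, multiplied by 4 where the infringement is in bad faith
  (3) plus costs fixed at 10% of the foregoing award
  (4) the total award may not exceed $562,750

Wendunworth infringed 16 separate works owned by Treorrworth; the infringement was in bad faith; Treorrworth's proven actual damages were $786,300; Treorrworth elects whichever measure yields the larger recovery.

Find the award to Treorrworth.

Statutory damages: 16 × $10,380 = $166,080
Multiplied by 4: 4 × $166,080 = $664,320
Greater of actual damages ($786,300) or enhanced statutory damages ($664,320): $786,300
Costs: 10% of $786,300 = $78,630
Award plus costs: $786,300 + $78,630 = $864,930
Cap at $562,750: $864,930 exceeds the cap → $562,750

Award: $562,750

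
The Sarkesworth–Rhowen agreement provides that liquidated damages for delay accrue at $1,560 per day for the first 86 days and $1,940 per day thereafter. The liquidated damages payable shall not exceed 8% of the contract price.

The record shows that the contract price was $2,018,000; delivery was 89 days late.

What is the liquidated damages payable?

First 86 days: 86 × $1,560 = $134,160
Remaining days: (89 − 86) × $1,940 = $5,820
Accrued per-day damages: $134,160 + $5,820 = $139,980
Cap: 8% of $2,018,000 = $161,440
Cap at $161,440: $139,980 is within the cap, no reduction.

$139,980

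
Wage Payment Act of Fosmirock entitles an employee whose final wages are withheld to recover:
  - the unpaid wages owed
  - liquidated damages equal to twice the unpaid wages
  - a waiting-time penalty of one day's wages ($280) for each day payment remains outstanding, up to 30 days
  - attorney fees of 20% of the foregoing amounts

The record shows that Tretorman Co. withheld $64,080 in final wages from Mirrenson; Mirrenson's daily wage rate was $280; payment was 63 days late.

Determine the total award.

Doubled: 2 × $64,080 = $128,160
Penalty days: min(63, 30) = 30
Waiting-time penalty: 30 × $280 = $8,400
Subtotal: $64,080 + $128,160 + $8,400 = $200,640
Attorney fees: 20% of $200,640 = $40,128
Total award: $200,640 + $40,128 = $240,768

$240,768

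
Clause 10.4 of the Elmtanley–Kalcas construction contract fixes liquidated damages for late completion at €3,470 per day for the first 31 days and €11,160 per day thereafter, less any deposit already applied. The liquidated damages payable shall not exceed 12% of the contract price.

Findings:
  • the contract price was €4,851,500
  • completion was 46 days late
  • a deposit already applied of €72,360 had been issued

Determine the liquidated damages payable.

First 31 days: 31 × €3,470 = €107,570
Remaining days: (46 − 31) × €11,160 = €167,400
Accrued per-day damages: €107,570 + €167,400 = €274,970
Less deposit already applied: €274,970 − €72,360 = €202,610
Cap: 12% of €4,851,500 = €582,180
Cap at €582,180: €202,610 is within the cap, no reduction.

€202,610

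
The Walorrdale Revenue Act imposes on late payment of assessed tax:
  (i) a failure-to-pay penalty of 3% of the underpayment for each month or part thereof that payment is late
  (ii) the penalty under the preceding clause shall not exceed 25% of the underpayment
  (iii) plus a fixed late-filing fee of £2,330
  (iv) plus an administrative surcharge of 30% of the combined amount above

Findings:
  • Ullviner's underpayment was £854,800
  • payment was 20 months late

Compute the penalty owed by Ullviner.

Accrued rate: 3% × 20 = 60%, capped at 25% → 25%
Failure-to-pay penalty: 25% of £854,800 = £213,700
Penalty before surcharge: £213,700 + £2,330 = £216,030
Administrative surcharge: 30% of £216,030 = £64,809
Total penalty: £216,030 + £64,809 = £280,839

£280,839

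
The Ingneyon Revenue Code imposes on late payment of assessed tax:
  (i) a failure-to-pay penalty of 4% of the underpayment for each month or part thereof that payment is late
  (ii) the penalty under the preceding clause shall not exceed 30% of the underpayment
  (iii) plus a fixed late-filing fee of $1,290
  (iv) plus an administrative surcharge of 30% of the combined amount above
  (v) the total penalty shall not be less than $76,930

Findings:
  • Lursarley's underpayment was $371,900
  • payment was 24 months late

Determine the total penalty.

Accrued rate: 4% × 24 = 96%, capped at 30% → 30%
Failure-to-pay penalty: 30% of $371,900 = $111,570
Penalty before surcharge: $111,570 + $1,290 = $112,860
Administrative surcharge: 30% of $112,860 = $33,858
Total penalty: $112,860 + $33,858 = $146,718
Minimum $76,930: $146,718 meets the minimum, no increase.

$146,718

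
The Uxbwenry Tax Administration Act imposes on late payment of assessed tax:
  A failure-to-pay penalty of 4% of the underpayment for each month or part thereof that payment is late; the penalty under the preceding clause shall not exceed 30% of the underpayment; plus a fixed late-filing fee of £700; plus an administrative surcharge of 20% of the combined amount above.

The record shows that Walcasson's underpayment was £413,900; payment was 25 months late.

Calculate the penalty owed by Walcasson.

Accrued rate: 4% × 25 = 100%, capped at 30% → 30%
Failure-to-pay penalty: 30% of £413,900 = £124,170
Penalty before surcharge: £124,170 + £700 = £124,870
Administrative surcharge: 20% of £124,870 = £24,974
Total penalty: £124,870 + £24,974 = £149,844

Penalty: £149,844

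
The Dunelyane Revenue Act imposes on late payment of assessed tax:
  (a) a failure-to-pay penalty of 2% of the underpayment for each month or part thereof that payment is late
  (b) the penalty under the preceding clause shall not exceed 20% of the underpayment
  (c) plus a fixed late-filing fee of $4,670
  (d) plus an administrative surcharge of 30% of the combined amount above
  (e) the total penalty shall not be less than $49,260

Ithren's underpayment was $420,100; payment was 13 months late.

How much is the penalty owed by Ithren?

Penalty: $115,297

Accrued rate: 2% × 13 = 26%, capped at 20% → 20%
Failure-to-pay penalty: 20% of $420,100 = $84,020
Penalty before surcharge: $84,020 + $4,670 = $88,690
Administrative surcharge: 30% of $88,690 = $26,607
Total penalty: $88,690 + $26,607 = $115,297
Minimum $49,260: $115,297 meets the minimum, no increase.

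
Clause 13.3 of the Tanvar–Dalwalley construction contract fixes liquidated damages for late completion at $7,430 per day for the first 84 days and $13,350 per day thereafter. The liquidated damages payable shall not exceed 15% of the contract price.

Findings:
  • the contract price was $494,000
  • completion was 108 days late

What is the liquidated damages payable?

First 84 days: 84 × $7,430 = $624,120
Remaining days: (108 − 84) × $13,350 = $320,400
Accrued per-day damages: $624,120 + $320,400 = $944,520
Cap: 15% of $494,000 = $74,100
Cap at $74,100: $944,520 exceeds the cap → $74,100

$74,100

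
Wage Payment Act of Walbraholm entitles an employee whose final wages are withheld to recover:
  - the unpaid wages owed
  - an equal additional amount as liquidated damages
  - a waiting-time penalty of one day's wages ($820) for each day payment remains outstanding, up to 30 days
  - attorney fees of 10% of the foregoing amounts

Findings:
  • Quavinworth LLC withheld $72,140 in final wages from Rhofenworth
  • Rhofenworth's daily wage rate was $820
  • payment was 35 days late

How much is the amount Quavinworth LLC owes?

$185,768

Liquidated damages (equal amount): $72,140
Penalty days: min(35, 30) = 30
Waiting-time penalty: 30 × $820 = $24,600
Subtotal: $72,140 + $72,140 + $24,600 = $168,880
Attorney fees: 10% of $168,880 = $16,888
Total award: $168,880 + $16,888 = $185,768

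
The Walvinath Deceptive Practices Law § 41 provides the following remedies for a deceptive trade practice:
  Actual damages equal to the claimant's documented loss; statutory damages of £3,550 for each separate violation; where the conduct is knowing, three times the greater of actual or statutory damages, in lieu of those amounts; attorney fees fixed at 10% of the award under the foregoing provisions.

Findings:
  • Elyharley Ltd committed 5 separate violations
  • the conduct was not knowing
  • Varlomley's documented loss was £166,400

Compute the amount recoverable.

Statutory damages: 5 × £3,550 = £17,750
Conduct not knowing: the in-lieu enhancement does not apply.
Actual plus statutory damages: £166,400 + £17,750 = £184,150
Attorney fees: 10% of £184,150 = £18,415
Total recovery: £184,150 + £18,415 = £202,565

£202,565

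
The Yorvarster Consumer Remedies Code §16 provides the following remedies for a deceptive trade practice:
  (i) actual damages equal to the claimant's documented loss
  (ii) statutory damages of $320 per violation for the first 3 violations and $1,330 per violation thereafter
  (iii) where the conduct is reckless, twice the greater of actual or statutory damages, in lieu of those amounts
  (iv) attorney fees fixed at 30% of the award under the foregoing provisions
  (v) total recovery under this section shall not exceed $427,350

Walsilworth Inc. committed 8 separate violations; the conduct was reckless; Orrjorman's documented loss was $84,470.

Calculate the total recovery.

First 3 violations: 3 × $320 = $960
Remaining violations: (8 − 3) × $1,330 = $6,650
Statutory damages: $960 + $6,650 = $7,610
Greater of actual damages ($84,470) or statutory damages ($7,610): $84,470
Doubled: 2 × $84,470 = $168,940
Attorney fees: 30% of $168,940 = $50,682
Total before cap: $168,940 + $50,682 = $219,622
Cap at $427,350: $219,622 is within the cap, no reduction.

$219,622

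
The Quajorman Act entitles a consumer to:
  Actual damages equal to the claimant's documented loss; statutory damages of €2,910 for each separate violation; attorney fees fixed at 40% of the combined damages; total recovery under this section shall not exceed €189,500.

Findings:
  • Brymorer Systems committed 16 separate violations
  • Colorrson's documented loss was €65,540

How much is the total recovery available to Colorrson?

€156,940

Statutory damages: 16 × €2,910 = €46,560
Combined damages: €65,540 + €46,560 = €112,100
Attorney fees: 40% of €112,100 = €44,840
Total before cap: €112,100 + €44,840 = €156,940
Cap at €189,500: €156,940 is within the cap, no reduction.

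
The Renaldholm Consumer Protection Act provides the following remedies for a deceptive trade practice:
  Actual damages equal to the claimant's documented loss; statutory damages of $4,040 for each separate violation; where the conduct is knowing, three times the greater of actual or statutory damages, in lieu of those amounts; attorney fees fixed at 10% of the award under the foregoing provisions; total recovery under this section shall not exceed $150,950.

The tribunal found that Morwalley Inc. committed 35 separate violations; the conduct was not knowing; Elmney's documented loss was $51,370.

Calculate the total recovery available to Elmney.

$150,950

Statutory damages: 35 × $4,040 = $141,400
Conduct not knowing: the in-lieu enhancement does not apply.
Actual plus statutory damages: $51,370 + $141,400 = $192,770
Attorney fees: 10% of $192,770 = $19,277
Total before cap: $192,770 + $19,277 = $212,047
Cap at $150,950: $212,047 exceeds the cap → $150,950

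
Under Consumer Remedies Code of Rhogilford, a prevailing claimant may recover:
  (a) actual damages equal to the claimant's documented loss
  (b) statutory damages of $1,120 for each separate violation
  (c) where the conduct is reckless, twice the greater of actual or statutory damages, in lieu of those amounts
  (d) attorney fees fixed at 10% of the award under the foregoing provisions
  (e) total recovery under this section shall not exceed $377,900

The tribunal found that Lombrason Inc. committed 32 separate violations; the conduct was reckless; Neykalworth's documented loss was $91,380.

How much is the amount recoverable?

Statutory damages: 32 × $1,120 = $35,840
Greater of actual damages ($91,380) or statutory damages ($35,840): $91,380
Doubled: 2 × $91,380 = $182,760
Attorney fees: 10% of $182,760 = $18,276
Total before cap: $182,760 + $18,276 = $201,036
Cap at $377,900: $201,036 is within the cap, no reduction.

$201,036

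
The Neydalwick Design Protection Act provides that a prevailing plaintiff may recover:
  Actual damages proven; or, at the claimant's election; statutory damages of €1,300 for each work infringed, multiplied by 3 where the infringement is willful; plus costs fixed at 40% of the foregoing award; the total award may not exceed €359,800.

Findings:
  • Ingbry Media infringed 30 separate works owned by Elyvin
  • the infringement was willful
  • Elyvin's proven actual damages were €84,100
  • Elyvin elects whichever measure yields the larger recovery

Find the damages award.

Statutory damages: 30 × €1,300 = €39,000
Trebled: 3 × €39,000 = €117,000
Greater of actual damages (€84,100) or enhanced statutory damages (€117,000): €117,000
Costs: 40% of €117,000 = €46,800
Award plus costs: €117,000 + €46,800 = €163,800
Cap at €359,800: €163,800 is within the cap, no reduction.

€163,800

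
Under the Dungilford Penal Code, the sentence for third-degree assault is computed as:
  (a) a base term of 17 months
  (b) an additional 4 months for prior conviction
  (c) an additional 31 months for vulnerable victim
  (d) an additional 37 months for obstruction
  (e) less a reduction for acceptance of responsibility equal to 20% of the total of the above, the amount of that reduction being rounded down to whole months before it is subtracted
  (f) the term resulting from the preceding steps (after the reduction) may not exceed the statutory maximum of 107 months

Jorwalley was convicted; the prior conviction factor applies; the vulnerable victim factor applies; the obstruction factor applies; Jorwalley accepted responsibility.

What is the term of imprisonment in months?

72 months

Prior conviction enhancement: +4 months
Vulnerable victim enhancement: +31 months
Obstruction enhancement: +37 months
Adjusted term: 17 months + 4 months + 31 months + 37 months = 89 months
Acceptance of responsibility reduction: 20% of 89 months = 17 months (rounded down)
After reduction: 89 − 17 = 72 months
Cap at 107 months: 72 months is within the cap, no reduction.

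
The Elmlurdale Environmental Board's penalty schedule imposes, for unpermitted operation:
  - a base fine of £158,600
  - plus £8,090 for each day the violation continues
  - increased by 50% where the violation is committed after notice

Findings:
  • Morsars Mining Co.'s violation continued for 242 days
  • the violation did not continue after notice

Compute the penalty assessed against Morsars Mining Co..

Per-day component: 242 × £8,090 = £1,957,780
Base plus per-day: £158,600 + £1,957,780 = £2,116,380
The violation did not continue after notice: no 50% increase.

£2,116,380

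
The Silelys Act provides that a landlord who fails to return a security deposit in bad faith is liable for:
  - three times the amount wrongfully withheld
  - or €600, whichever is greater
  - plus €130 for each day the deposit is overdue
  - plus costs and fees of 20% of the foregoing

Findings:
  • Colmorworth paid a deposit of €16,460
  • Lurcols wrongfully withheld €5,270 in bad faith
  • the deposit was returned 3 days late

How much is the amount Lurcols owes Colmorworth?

€19,440

Trebled: 3 × €5,270 = €15,810
Minimum €600: €15,810 meets the minimum, no increase.
Late-return penalty: 3 × €130 = €390
Damages plus late penalty: €15,810 + €390 = €16,200
Costs and fees: 20% of €16,200 = €3,240
Total recovery: €16,200 + €3,240 = €19,440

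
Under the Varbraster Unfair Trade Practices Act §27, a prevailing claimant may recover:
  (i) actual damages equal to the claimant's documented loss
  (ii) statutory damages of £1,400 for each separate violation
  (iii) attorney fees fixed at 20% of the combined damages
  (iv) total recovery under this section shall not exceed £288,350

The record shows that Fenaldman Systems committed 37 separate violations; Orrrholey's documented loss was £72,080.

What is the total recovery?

Statutory damages: 37 × £1,400 = £51,800
Combined damages: £72,080 + £51,800 = £123,880
Attorney fees: 20% of £123,880 = £24,776
Total before cap: £123,880 + £24,776 = £148,656
Cap at £288,350: £148,656 is within the cap, no reduction.

Total recovery: £148,656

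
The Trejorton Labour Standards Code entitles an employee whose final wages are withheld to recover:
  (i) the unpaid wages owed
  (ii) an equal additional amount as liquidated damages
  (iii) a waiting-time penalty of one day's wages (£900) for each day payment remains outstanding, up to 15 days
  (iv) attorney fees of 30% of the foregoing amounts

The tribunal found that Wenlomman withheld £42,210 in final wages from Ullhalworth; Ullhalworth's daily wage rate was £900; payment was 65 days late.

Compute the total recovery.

Liquidated damages (equal amount): £42,210
Penalty days: min(65, 15) = 15
Waiting-time penalty: 15 × £900 = £13,500
Subtotal: £42,210 + £42,210 + £13,500 = £97,920
Attorney fees: 30% of £97,920 = £29,376
Total award: £97,920 + £29,376 = £127,296

£127,296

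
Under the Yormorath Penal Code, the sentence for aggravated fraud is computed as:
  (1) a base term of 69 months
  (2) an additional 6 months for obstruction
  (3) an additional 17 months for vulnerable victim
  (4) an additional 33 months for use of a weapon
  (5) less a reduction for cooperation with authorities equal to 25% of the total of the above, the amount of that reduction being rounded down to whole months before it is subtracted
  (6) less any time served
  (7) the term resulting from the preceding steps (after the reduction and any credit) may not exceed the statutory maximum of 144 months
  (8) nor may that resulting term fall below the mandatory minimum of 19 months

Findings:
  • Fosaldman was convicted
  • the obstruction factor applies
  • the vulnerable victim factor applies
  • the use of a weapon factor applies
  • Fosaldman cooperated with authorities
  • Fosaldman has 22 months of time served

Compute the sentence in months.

72 months

Obstruction enhancement: +6 months
Vulnerable victim enhancement: +17 months
Use of a weapon enhancement: +33 months
Adjusted term: 69 months + 6 months + 17 months + 33 months = 125 months
Cooperation with authorities reduction: 25% of 125 months = 31 months (rounded down)
After reduction: 125 − 31 = 94 months
Less time served: 94 months − 22 months = 72 months
Cap at 144 months: 72 months is within the cap, no reduction.
Minimum 19 months: 72 months meets the minimum, no increase.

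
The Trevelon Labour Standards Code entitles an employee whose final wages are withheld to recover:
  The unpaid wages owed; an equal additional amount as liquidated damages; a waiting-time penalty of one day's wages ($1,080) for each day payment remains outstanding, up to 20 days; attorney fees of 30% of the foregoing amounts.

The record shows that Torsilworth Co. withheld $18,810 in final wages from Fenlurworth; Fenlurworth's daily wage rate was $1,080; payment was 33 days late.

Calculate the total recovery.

$76,986

Liquidated damages (equal amount): $18,810
Penalty days: min(33, 20) = 20
Waiting-time penalty: 20 × $1,080 = $21,600
Subtotal: $18,810 + $18,810 + $21,600 = $59,220
Attorney fees: 30% of $59,220 = $17,766
Total award: $59,220 + $17,766 = $76,986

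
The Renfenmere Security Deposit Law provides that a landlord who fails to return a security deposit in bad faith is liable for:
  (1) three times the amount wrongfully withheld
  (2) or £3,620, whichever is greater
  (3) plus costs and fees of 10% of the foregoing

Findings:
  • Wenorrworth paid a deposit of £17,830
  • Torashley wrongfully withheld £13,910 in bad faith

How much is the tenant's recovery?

£45,903

Trebled: 3 × £13,910 = £41,730
Minimum £3,620: £41,730 meets the minimum, no increase.
Costs and fees: 10% of £41,730 = £4,173
Total recovery: £41,730 + £4,173 = £45,903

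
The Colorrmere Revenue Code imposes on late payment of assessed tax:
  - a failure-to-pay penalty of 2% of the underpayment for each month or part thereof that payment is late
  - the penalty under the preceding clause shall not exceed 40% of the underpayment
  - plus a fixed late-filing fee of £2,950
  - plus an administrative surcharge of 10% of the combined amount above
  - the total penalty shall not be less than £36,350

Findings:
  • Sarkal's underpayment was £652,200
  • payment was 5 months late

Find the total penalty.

Accrued rate: 2% × 5 = 10%, capped at 40% → 10%
Failure-to-pay penalty: 10% of £652,200 = £65,220
Penalty before surcharge: £65,220 + £2,950 = £68,170
Administrative surcharge: 10% of £68,170 = £6,817
Total penalty: £68,170 + £6,817 = £74,987
Minimum £36,350: £74,987 meets the minimum, no increase.

Penalty: £74,987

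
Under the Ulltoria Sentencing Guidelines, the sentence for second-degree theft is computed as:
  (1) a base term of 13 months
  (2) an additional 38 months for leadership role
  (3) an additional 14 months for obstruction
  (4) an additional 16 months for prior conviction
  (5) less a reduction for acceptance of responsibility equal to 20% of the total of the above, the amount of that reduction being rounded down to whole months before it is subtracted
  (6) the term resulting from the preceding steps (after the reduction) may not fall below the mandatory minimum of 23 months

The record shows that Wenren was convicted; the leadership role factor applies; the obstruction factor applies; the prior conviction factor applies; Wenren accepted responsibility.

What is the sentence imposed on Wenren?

Sentence: 65 months

Leadership role enhancement: +38 months
Obstruction enhancement: +14 months
Prior conviction enhancement: +16 months
Adjusted term: 13 months + 38 months + 14 months + 16 months = 81 months
Acceptance of responsibility reduction: 20% of 81 months = 16 months (rounded down)
After reduction: 81 − 16 = 65 months
Minimum 23 months: 65 months meets the minimum, no increase.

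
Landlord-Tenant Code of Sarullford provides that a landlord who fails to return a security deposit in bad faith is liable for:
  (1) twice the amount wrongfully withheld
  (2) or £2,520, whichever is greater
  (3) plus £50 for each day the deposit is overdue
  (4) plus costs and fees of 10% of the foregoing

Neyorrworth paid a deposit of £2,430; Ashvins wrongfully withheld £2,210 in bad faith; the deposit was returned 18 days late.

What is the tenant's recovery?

Doubled: 2 × £2,210 = £4,420
Minimum £2,520: £4,420 meets the minimum, no increase.
Late-return penalty: 18 × £50 = £900
Damages plus late penalty: £4,420 + £900 = £5,320
Costs and fees: 10% of £5,320 = £532
Total recovery: £5,320 + £532 = £5,852

£5,852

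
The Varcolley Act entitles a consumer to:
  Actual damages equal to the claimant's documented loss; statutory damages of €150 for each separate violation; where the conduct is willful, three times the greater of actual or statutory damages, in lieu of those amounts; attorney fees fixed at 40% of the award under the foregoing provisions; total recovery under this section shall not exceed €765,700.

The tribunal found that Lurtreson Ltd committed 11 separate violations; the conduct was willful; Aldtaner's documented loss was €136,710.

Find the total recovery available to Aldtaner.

Statutory damages: 11 × €150 = €1,650
Greater of actual damages (€136,710) or statutory damages (€1,650): €136,710
Trebled: 3 × €136,710 = €410,130
Attorney fees: 40% of €410,130 = €164,052
Total before cap: €410,130 + €164,052 = €574,182
Cap at €765,700: €574,182 is within the cap, no reduction.

€574,182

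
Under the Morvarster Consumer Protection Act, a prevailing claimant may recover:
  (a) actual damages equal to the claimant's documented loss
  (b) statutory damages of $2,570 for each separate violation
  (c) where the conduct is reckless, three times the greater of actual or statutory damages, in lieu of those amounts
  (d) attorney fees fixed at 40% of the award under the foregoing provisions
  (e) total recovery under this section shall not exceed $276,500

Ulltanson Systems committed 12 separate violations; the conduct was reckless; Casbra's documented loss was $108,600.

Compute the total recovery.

$276,500

Statutory damages: 12 × $2,570 = $30,840
Greater of actual damages ($108,600) or statutory damages ($30,840): $108,600
Trebled: 3 × $108,600 = $325,800
Attorney fees: 40% of $325,800 = $130,320
Total before cap: $325,800 + $130,320 = $456,120
Cap at $276,500: $456,120 exceeds the cap → $276,500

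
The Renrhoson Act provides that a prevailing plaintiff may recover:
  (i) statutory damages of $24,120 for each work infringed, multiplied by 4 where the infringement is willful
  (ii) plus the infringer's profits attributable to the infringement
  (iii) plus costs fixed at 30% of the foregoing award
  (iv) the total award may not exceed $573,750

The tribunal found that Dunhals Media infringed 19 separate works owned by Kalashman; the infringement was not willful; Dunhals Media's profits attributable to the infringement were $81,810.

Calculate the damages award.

Statutory damages: 19 × $24,120 = $458,280
Infringement not willful: no ×4 enhancement.
Combined award: $458,280 + $81,810 = $540,090
Costs: 30% of $540,090 = $162,027
Award plus costs: $540,090 + $162,027 = $702,117
Cap at $573,750: $702,117 exceeds the cap → $573,750

$573,750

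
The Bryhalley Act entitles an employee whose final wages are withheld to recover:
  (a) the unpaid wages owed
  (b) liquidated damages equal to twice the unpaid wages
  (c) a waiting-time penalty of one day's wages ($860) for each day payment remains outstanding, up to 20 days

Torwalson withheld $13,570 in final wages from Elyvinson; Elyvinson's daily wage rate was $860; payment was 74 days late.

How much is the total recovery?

$57,910

Doubled: 2 × $13,570 = $27,140
Penalty days: min(74, 20) = 20
Waiting-time penalty: 20 × $860 = $17,200
Total award: $13,570 + $27,140 + $17,200 = $57,910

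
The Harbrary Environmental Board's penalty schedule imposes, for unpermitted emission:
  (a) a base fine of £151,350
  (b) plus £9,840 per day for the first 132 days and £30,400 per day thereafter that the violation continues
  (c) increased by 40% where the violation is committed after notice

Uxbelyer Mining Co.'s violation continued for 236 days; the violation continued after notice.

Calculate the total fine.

Civil penalty: £6,456,562

First 132 days: 132 × £9,840 = £1,298,880
Remaining days: (236 − 132) × £30,400 = £3,161,600
Per-day component: £1,298,880 + £3,161,600 = £4,460,480
Base plus per-day: £151,350 + £4,460,480 = £4,611,830
Enhancement: 40% of £4,611,830 = £1,844,732
Enhanced fine: £4,611,830 + £1,844,732 = £6,456,562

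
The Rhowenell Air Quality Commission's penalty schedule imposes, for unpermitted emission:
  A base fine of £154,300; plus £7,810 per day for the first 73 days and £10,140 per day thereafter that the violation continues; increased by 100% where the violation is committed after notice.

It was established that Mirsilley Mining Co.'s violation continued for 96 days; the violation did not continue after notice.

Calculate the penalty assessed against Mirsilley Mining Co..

First 73 days: 73 × £7,810 = £570,130
Remaining days: (96 − 73) × £10,140 = £233,220
Per-day component: £570,130 + £233,220 = £803,350
Base plus per-day: £154,300 + £803,350 = £957,650
The violation did not continue after notice: no 100% increase.

£957,650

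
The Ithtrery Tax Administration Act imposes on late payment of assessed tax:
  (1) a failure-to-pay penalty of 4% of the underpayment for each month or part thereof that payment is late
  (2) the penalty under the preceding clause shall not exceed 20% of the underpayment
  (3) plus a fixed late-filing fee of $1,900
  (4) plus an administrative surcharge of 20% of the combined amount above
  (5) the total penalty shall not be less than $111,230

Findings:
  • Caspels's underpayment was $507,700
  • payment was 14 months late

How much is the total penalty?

Accrued rate: 4% × 14 = 56%, capped at 20% → 20%
Failure-to-pay penalty: 20% of $507,700 = $101,540
Penalty before surcharge: $101,540 + $1,900 = $103,440
Administrative surcharge: 20% of $103,440 = $20,688
Total penalty: $103,440 + $20,688 = $124,128
Minimum $111,230: $124,128 meets the minimum, no increase.

$124,128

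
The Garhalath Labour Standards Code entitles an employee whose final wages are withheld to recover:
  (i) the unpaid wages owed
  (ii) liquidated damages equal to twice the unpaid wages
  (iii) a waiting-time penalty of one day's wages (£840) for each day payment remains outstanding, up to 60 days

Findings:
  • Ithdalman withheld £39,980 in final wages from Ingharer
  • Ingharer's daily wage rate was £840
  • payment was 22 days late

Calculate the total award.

£138,420

Doubled: 2 × £39,980 = £79,960
Penalty days: min(22, 60) = 22
Waiting-time penalty: 22 × £840 = £18,480
Total award: £39,980 + £79,960 + £18,480 = £138,420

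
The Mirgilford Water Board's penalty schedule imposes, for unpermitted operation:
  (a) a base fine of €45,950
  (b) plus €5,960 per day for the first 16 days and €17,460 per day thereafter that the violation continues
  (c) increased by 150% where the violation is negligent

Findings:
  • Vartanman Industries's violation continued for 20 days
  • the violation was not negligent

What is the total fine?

First 16 days: 16 × €5,960 = €95,360
Remaining days: (20 − 16) × €17,460 = €69,840
Per-day component: €95,360 + €69,840 = €165,200
Base plus per-day: €45,950 + €165,200 = €211,150
The violation was not negligent: no 150% increase.

€211,150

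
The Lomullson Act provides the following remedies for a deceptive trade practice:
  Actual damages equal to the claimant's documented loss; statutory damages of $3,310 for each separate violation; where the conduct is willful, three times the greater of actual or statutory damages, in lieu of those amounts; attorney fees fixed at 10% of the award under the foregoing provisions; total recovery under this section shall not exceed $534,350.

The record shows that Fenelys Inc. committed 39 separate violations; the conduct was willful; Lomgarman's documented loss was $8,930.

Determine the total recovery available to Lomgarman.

Statutory damages: 39 × $3,310 = $129,090
Greater of actual damages ($8,930) or statutory damages ($129,090): $129,090
Trebled: 3 × $129,090 = $387,270
Attorney fees: 10% of $387,270 = $38,727
Total before cap: $387,270 + $38,727 = $425,997
Cap at $534,350: $425,997 is within the cap, no reduction.

$425,997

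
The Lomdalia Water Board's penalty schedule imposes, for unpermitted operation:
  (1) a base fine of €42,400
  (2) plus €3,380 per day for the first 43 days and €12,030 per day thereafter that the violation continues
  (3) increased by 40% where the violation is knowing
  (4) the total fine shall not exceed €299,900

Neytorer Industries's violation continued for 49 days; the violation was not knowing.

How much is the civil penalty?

€259,920

First 43 days: 43 × €3,380 = €145,340
Remaining days: (49 − 43) × €12,030 = €72,180
Per-day component: €145,340 + €72,180 = €217,520
Base plus per-day: €42,400 + €217,520 = €259,920
The violation was not knowing: no 40% increase.
Cap at €299,900: €259,920 is within the cap, no reduction.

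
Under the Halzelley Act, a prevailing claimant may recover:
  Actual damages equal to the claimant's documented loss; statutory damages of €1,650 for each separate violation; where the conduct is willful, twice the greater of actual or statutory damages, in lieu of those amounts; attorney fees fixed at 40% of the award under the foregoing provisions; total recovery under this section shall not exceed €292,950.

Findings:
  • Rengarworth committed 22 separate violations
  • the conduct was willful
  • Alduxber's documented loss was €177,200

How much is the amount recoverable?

€292,950

Statutory damages: 22 × €1,650 = €36,300
Greater of actual damages (€177,200) or statutory damages (€36,300): €177,200
Doubled: 2 × €177,200 = €354,400
Attorney fees: 40% of €354,400 = €141,760
Total before cap: €354,400 + €141,760 = €496,160
Cap at €292,950: €496,160 exceeds the cap → €292,950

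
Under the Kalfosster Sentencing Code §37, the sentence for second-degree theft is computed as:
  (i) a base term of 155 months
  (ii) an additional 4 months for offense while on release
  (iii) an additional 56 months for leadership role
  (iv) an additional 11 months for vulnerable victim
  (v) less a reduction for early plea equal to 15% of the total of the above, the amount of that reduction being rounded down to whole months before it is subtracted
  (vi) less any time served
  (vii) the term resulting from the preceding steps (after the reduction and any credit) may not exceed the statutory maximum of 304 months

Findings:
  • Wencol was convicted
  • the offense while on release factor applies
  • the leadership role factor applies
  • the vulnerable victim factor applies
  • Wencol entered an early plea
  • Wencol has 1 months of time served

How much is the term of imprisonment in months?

Offense while on release enhancement: +4 months
Leadership role enhancement: +56 months
Vulnerable victim enhancement: +11 months
Adjusted term: 155 months + 4 months + 56 months + 11 months = 226 months
Early plea reduction: 15% of 226 months = 33 months (rounded down)
After reduction: 226 − 33 = 193 months
Less time served: 193 months − 1 months = 192 months
Cap at 304 months: 192 months is within the cap, no reduction.

192 months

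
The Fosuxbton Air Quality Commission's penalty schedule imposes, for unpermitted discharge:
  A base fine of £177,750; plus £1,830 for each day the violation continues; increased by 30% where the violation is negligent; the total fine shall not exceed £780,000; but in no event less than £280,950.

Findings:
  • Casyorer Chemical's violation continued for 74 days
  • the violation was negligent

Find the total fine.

Per-day component: 74 × £1,830 = £135,420
Base plus per-day: £177,750 + £135,420 = £313,170
Enhancement: 30% of £313,170 = £93,951
Enhanced fine: £313,170 + £93,951 = £407,121
Cap at £780,000: £407,121 is within the cap, no reduction.
Minimum £280,950: £407,121 meets the minimum, no increase.

£407,121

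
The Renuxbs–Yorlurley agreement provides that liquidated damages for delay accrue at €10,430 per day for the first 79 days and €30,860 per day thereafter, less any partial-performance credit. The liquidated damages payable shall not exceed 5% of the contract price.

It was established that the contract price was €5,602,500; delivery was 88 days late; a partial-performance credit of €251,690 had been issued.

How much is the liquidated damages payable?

First 79 days: 79 × €10,430 = €823,970
Remaining days: (88 − 79) × €30,860 = €277,740
Accrued per-day damages: €823,970 + €277,740 = €1,101,710
Less partial-performance credit: €1,101,710 − €251,690 = €850,020
Cap: 5% of €5,602,500 = €280,125
Cap at €280,125: €850,020 exceeds the cap → €280,125

€280,125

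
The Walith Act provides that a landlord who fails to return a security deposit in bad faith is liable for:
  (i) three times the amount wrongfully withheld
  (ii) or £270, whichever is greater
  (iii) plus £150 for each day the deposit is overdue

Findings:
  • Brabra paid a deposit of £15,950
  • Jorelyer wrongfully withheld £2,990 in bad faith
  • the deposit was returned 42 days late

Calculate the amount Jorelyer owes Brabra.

£15,270

Trebled: 3 × £2,990 = £8,970
Minimum £270: £8,970 meets the minimum, no increase.
Late-return penalty: 42 × £150 = £6,300
Damages plus late penalty: £8,970 + £6,300 = £15,270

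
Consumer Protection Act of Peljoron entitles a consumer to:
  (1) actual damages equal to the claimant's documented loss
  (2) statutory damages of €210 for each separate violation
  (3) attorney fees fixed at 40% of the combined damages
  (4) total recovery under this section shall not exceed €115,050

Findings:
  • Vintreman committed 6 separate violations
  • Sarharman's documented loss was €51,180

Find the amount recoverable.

€73,416

Statutory damages: 6 × €210 = €1,260
Combined damages: €51,180 + €1,260 = €52,440
Attorney fees: 40% of €52,440 = €20,976
Total before cap: €52,440 + €20,976 = €73,416
Cap at €115,050: €73,416 is within the cap, no reduction.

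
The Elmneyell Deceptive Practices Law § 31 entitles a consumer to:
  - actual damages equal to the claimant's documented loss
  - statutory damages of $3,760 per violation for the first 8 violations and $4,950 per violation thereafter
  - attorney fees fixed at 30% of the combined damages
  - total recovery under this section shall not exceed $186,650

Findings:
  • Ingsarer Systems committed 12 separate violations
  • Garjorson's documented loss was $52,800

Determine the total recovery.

First 8 violations: 8 × $3,760 = $30,080
Remaining violations: (12 − 8) × $4,950 = $19,800
Statutory damages: $30,080 + $19,800 = $49,880
Combined damages: $52,800 + $49,880 = $102,680
Attorney fees: 30% of $102,680 = $30,804
Total before cap: $102,680 + $30,804 = $133,484
Cap at $186,650: $133,484 is within the cap, no reduction.

$133,484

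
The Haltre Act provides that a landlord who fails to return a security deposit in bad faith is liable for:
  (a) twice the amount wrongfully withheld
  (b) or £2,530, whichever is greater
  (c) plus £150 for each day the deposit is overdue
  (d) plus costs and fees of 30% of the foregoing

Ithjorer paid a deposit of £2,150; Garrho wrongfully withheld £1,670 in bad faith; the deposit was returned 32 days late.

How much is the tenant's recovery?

£10,582

Doubled: 2 × £1,670 = £3,340
Minimum £2,530: £3,340 meets the minimum, no increase.
Late-return penalty: 32 × £150 = £4,800
Damages plus late penalty: £3,340 + £4,800 = £8,140
Costs and fees: 30% of £8,140 = £2,442
Total recovery: £8,140 + £2,442 = £10,582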